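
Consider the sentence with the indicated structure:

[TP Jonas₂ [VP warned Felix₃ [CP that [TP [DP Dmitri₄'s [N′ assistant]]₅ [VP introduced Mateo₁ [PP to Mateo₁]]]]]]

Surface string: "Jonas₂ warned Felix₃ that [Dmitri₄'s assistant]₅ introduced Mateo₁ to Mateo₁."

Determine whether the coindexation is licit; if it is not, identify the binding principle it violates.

Principle C

The two coindexed NPs are *Mateo₁* (the higher occurrence) and *Mateo₁* (the lower occurrence).
*Mateo₁* (the lower occurrence) is an R-expression. Principle C requires it to be free everywhere.
*Mateo₁* (the higher occurrence) c-commands it and carries the same index.
The R-expression is bound → Principle C violation.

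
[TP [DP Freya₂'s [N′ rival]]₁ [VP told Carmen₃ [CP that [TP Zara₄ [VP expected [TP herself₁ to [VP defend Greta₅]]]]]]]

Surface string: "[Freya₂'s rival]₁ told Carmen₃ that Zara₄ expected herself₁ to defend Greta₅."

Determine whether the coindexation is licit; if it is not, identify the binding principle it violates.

Principle A

The two coindexed NPs are *[Freya₂'s rival]₁* and *herself₁*.
*herself₁* is an anaphor. Principle A requires it to be bound within its binding domain — the embedded TP, whose subject is Zara₄.
Within that domain it is c-commanded by *Zara₄*, which does not share its index.
*[Freya₂'s rival]₁* does c-command the anaphor, but from outside its binding domain.
The anaphor is unbound in its domain → Principle A violation.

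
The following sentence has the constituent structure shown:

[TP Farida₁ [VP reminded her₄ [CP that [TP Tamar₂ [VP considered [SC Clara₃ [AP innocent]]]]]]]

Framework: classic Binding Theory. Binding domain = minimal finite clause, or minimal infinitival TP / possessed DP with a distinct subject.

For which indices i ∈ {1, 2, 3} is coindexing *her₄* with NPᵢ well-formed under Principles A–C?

*her* is a pronoun, so Principle B applies: it must be free in its binding domain.
Binding domain of *her₄*: the matrix TP, whose subject is Farida₁.
*Farida₁* c-commands the pronoun within its binding domain → coindexation would violate Principle B.
*Tamar₂*: the pronoun c-commands this R-expression → coindexation would violate Principle C on *Tamar₂*.
*Clara₃*: the pronoun c-commands this R-expression → coindexation would violate Principle C on *Clara₃*.

none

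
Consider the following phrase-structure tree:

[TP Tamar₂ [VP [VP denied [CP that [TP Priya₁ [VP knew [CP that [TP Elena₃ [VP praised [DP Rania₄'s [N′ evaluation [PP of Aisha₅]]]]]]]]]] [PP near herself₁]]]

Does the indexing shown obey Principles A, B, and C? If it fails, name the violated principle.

Principle A

The two coindexed NPs are *Priya₁* and *herself₁*.
*herself₁* is an anaphor. Principle A requires it to be bound within its binding domain — the matrix TP, whose subject is Tamar₂.
Within that domain it is c-commanded by *Tamar₂*, which does not share its index.
*Priya₁* does not c-command the anaphor at all.
The anaphor is unbound in its domain → Principle A violation.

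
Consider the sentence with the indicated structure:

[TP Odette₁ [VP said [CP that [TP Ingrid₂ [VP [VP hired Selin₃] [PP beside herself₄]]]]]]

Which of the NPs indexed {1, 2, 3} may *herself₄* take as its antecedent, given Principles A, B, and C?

{2}

*herself* is an anaphor, so Principle A applies: it must be bound in its binding domain.
Binding domain of *herself₄*: the embedded TP, whose subject is Ingrid₂.
*Odette₁* c-commands the anaphor but is outside its binding domain → cannot satisfy Principle A.
*Ingrid₂* c-commands the anaphor within its binding domain → licit binder.
*Selin₃* does not c-command the anaphor → cannot bind it.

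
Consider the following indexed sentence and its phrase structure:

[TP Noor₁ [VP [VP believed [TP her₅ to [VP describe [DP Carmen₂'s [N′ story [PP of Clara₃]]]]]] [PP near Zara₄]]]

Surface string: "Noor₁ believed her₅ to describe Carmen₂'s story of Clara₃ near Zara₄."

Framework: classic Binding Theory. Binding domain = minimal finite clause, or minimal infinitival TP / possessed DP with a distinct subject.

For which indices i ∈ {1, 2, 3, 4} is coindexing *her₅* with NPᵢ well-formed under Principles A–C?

*her* is a pronoun, so Principle B applies: it must be free in its binding domain.
Binding domain of *her₅*: the matrix TP, whose subject is Noor₁.
*Noor₁* c-commands the pronoun within its binding domain → coindexation would violate Principle B.
*Carmen₂*: the pronoun c-commands this R-expression → coindexation would violate Principle C on *Carmen₂*.
*Clara₃*: the pronoun c-commands this R-expression → coindexation would violate Principle C on *Clara₃*.
*Zara₄* and the pronoun do not c-command one another → neither Principle B nor Principle C is at stake; coindexation permitted.

{4}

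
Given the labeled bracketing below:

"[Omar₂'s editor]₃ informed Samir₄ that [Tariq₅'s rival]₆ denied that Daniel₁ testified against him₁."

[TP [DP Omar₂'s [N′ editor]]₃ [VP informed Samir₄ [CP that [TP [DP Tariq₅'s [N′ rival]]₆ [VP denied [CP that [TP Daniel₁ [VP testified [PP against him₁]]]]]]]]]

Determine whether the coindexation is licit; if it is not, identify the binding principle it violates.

Principle B

The two coindexed NPs are *Daniel₁* and *him₁*.
*him₁* is a pronoun. Its binding domain is the embedded TP, whose subject is Daniel₁.
*Daniel₁* c-commands it within that domain and carries the same index.
The pronoun is locally bound → Principle B violation.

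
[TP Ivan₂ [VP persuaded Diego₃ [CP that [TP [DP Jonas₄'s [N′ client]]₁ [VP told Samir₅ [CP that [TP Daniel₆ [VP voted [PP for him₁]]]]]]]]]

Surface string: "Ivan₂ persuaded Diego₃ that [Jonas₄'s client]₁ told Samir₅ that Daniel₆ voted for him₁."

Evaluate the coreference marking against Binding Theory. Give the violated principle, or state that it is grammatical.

grammatical

The two coindexed NPs are *[Jonas₄'s client]₁* and *him₁*.
*him₁* is a pronoun; its binding domain is the embedded TP, whose subject is Daniel₆. Within that domain it is c-commanded only by *Daniel₆*, which carries a different index — the pronoun is free locally, so Principle B holds.
*[Jonas₄'s client]₁* is an R-expression; *him₁* does not c-command it, and no other NP shares its index, so Principle C is satisfied.
All principles are respected.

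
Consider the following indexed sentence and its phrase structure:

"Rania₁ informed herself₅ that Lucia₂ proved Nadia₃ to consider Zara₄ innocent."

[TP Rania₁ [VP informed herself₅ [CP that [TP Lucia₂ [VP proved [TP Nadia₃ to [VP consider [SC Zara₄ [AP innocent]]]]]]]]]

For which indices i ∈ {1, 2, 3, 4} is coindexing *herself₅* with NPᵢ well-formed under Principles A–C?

*herself* is an anaphor, so Principle A applies: it must be bound in its binding domain.
Binding domain of *herself₅*: the matrix TP, whose subject is Rania₁.
*Rania₁* c-commands the anaphor within its binding domain → licit binder.
*Lucia₂* does not c-command the anaphor → cannot bind it.
*Nadia₃* does not c-command the anaphor → cannot bind it.
*Zara₄* does not c-command the anaphor → cannot bind it.

{1}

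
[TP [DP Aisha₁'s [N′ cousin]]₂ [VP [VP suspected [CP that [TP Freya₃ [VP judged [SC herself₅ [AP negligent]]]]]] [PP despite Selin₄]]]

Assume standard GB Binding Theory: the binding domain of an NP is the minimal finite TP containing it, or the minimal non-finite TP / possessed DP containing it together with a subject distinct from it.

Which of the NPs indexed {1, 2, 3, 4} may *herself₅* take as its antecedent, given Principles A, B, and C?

{3}

*herself* is an anaphor, so Principle A applies: it must be bound in its binding domain.
Binding domain of *herself₅*: the embedded TP, whose subject is Freya₃.
*Aisha₁* does not c-command the anaphor → cannot bind it.
*[Aisha₁'s cousin]₂* c-commands the anaphor but is outside its binding domain → cannot satisfy Principle A.
*Freya₃* c-commands the anaphor within its binding domain → licit binder.
*Selin₄* does not c-command the anaphor → cannot bind it.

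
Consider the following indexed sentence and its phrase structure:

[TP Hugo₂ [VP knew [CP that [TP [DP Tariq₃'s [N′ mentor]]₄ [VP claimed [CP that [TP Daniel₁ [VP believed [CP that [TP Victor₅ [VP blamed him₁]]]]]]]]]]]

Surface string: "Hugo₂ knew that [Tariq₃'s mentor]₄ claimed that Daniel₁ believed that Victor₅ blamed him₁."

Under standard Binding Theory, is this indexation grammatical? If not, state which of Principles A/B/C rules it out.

The two coindexed NPs are *Daniel₁* and *him₁*.
*him₁* is a pronoun; its binding domain is the embedded TP, whose subject is Victor₅. Within that domain it is c-commanded only by *Victor₅*, which carries a different index — the pronoun is free locally, so Principle B holds.
*Daniel₁* is an R-expression; *him₁* does not c-command it, and no other NP shares its index, so Principle C is satisfied.
All principles are respected.

grammatical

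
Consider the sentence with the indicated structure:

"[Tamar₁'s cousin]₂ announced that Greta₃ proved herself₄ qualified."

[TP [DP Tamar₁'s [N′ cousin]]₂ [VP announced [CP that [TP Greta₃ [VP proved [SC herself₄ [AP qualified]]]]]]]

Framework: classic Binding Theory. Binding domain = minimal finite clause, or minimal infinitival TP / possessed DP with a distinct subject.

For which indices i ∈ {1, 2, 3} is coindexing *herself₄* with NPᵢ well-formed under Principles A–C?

{3}

*herself* is an anaphor, so Principle A applies: it must be bound in its binding domain.
Binding domain of *herself₄*: the embedded TP, whose subject is Greta₃.
*Tamar₁* does not c-command the anaphor → cannot bind it.
*[Tamar₁'s cousin]₂* c-commands the anaphor but is outside its binding domain → cannot satisfy Principle A.
*Greta₃* c-commands the anaphor within its binding domain → licit binder.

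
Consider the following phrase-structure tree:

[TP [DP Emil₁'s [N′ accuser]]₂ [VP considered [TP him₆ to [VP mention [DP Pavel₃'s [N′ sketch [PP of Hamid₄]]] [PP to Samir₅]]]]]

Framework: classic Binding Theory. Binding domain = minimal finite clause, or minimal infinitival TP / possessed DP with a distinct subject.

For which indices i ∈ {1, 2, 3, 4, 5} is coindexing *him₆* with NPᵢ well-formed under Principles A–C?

*him* is a pronoun, so Principle B applies: it must be free in its binding domain.
Binding domain of *him₆*: the matrix TP, whose subject is [Emil₁'s accuser]₂.
*Emil₁* and the pronoun do not c-command one another → neither Principle B nor Principle C is at stake; coindexation permitted.
*[Emil₁'s accuser]₂* c-commands the pronoun within its binding domain → coindexation would violate Principle B.
*Pavel₃*: the pronoun c-commands this R-expression → coindexation would violate Principle C on *Pavel₃*.
*Hamid₄*: the pronoun c-commands this R-expression → coindexation would violate Principle C on *Hamid₄*.
*Samir₅*: the pronoun c-commands this R-expression → coindexation would violate Principle C on *Samir₅*.

{1}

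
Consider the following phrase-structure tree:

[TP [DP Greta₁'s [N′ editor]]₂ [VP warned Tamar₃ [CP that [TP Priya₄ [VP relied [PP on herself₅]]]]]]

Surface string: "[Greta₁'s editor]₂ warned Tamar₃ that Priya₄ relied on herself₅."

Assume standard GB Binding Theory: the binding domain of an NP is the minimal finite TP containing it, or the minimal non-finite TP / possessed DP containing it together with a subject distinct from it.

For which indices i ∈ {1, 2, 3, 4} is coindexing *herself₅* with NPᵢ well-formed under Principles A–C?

*herself* is an anaphor, so Principle A applies: it must be bound in its binding domain.
Binding domain of *herself₅*: the embedded TP, whose subject is Priya₄.
*Greta₁* does not c-command the anaphor → cannot bind it.
*[Greta₁'s editor]₂* c-commands the anaphor but is outside its binding domain → cannot satisfy Principle A.
*Tamar₃* c-commands the anaphor but is outside its binding domain → cannot satisfy Principle A.
*Priya₄* c-commands the anaphor within its binding domain → licit binder.

{4}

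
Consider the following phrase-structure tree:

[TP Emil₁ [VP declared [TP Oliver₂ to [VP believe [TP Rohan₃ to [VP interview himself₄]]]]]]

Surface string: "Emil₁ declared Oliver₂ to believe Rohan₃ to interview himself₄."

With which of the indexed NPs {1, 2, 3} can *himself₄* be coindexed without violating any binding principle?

*himself* is an anaphor, so Principle A applies: it must be bound in its binding domain.
Binding domain of *himself₄*: the embedded TP, whose subject is Rohan₃.
*Emil₁* c-commands the anaphor but is outside its binding domain → cannot satisfy Principle A.
*Oliver₂* c-commands the anaphor but is outside its binding domain → cannot satisfy Principle A.
*Rohan₃* c-commands the anaphor within its binding domain → licit binder.

{3}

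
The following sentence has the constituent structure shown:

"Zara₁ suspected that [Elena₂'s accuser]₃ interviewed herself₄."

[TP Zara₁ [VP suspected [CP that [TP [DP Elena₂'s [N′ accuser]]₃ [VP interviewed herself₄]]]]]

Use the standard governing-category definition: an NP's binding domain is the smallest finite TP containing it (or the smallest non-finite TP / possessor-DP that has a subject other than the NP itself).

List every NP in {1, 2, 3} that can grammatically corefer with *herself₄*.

*herself* is an anaphor, so Principle A applies: it must be bound in its binding domain.
Binding domain of *herself₄*: the embedded TP, whose subject is [Elena₂'s accuser]₃.
*Zara₁* c-commands the anaphor but is outside its binding domain → cannot satisfy Principle A.
*Elena₂* does not c-command the anaphor → cannot bind it.
*[Elena₂'s accuser]₃* c-commands the anaphor within its binding domain → licit binder.

{3}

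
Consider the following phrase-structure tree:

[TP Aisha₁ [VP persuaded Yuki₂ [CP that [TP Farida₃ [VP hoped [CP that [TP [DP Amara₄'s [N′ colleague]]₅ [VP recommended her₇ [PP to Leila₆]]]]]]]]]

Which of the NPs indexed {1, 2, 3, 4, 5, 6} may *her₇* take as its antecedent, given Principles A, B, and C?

*her* is a pronoun, so Principle B applies: it must be free in its binding domain.
Binding domain of *her₇*: the embedded TP, whose subject is [Amara₄'s colleague]₅.
*Aisha₁* c-commands the pronoun but from outside its binding domain, and is not c-commanded by it → coindexation permitted.
*Yuki₂* c-commands the pronoun but from outside its binding domain, and is not c-commanded by it → coindexation permitted.
*Farida₃* c-commands the pronoun but from outside its binding domain, and is not c-commanded by it → coindexation permitted.
*Amara₄* and the pronoun do not c-command one another → neither Principle B nor Principle C is at stake; coindexation permitted.
*[Amara₄'s colleague]₅* c-commands the pronoun within its binding domain → coindexation would violate Principle B.
*Leila₆*: the pronoun c-commands this R-expression → coindexation would violate Principle C on *Leila₆*.

{1, 2, 3, 4}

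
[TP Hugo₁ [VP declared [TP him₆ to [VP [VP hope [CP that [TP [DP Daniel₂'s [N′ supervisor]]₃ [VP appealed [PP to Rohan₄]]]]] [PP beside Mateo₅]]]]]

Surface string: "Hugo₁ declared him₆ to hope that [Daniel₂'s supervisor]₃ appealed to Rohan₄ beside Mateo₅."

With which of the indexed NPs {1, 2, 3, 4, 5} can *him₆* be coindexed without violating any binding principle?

*him* is a pronoun, so Principle B applies: it must be free in its binding domain.
Binding domain of *him₆*: the matrix TP, whose subject is Hugo₁.
*Hugo₁* c-commands the pronoun within its binding domain → coindexation would violate Principle B.
*Daniel₂*: the pronoun c-commands this R-expression → coindexation would violate Principle C on *Daniel₂*.
*[Daniel₂'s supervisor]₃*: the pronoun c-commands this R-expression → coindexation would violate Principle C on *[Daniel₂'s supervisor]₃*.
*Rohan₄*: the pronoun c-commands this R-expression → coindexation would violate Principle C on *Rohan₄*.
*Mateo₅*: the pronoun c-commands this R-expression → coindexation would violate Principle C on *Mateo₅*.

none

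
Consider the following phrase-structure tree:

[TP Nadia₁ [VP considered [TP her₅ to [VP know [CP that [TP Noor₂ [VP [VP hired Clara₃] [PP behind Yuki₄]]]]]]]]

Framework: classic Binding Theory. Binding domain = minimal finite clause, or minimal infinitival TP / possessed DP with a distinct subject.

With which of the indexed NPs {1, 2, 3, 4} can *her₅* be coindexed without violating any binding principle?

*her* is a pronoun, so Principle B applies: it must be free in its binding domain.
Binding domain of *her₅*: the matrix TP, whose subject is Nadia₁.
*Nadia₁* c-commands the pronoun within its binding domain → coindexation would violate Principle B.
*Noor₂*: the pronoun c-commands this R-expression → coindexation would violate Principle C on *Noor₂*.
*Clara₃*: the pronoun c-commands this R-expression → coindexation would violate Principle C on *Clara₃*.
*Yuki₄*: the pronoun c-commands this R-expression → coindexation would violate Principle C on *Yuki₄*.

none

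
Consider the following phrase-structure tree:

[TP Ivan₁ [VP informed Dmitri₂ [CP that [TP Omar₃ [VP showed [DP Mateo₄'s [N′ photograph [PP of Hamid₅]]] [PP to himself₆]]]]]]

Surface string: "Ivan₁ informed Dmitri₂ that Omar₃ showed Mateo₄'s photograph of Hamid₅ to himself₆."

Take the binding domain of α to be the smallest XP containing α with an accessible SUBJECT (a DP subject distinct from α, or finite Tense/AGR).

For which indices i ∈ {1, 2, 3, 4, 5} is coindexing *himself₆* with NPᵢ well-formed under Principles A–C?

{3}

*himself* is an anaphor, so Principle A applies: it must be bound in its binding domain.
Binding domain of *himself₆*: the embedded TP, whose subject is Omar₃.
*Ivan₁* c-commands the anaphor but is outside its binding domain → cannot satisfy Principle A.
*Dmitri₂* c-commands the anaphor but is outside its binding domain → cannot satisfy Principle A.
*Omar₃* c-commands the anaphor within its binding domain → licit binder.
*Mateo₄* does not c-command the anaphor → cannot bind it.
*Hamid₅* does not c-command the anaphor → cannot bind it.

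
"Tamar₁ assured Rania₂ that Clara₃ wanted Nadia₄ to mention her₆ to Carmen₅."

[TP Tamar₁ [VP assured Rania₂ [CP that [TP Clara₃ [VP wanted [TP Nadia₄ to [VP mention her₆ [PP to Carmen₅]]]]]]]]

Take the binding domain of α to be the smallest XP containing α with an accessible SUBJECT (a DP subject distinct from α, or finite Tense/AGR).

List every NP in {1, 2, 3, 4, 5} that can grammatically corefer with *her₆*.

*her* is a pronoun, so Principle B applies: it must be free in its binding domain.
Binding domain of *her₆*: the embedded TP, whose subject is Nadia₄.
*Tamar₁* c-commands the pronoun but from outside its binding domain, and is not c-commanded by it → coindexation permitted.
*Rania₂* c-commands the pronoun but from outside its binding domain, and is not c-commanded by it → coindexation permitted.
*Clara₃* c-commands the pronoun but from outside its binding domain, and is not c-commanded by it → coindexation permitted.
*Nadia₄* c-commands the pronoun within its binding domain → coindexation would violate Principle B.
*Carmen₅*: the pronoun c-commands this R-expression → coindexation would violate Principle C on *Carmen₅*.

{1, 2, 3}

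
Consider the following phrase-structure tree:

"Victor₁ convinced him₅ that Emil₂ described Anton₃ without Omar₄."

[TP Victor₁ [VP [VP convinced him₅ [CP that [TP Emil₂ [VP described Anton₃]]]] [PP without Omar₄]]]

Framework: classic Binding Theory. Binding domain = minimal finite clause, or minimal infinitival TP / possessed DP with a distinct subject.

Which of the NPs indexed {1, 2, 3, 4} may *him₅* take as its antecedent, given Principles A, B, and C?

*him* is a pronoun, so Principle B applies: it must be free in its binding domain.
Binding domain of *him₅*: the matrix TP, whose subject is Victor₁.
*Victor₁* c-commands the pronoun within its binding domain → coindexation would violate Principle B.
*Emil₂*: the pronoun c-commands this R-expression → coindexation would violate Principle C on *Emil₂*.
*Anton₃*: the pronoun c-commands this R-expression → coindexation would violate Principle C on *Anton₃*.
*Omar₄* and the pronoun do not c-command one another → neither Principle B nor Principle C is at stake; coindexation permitted.

{4}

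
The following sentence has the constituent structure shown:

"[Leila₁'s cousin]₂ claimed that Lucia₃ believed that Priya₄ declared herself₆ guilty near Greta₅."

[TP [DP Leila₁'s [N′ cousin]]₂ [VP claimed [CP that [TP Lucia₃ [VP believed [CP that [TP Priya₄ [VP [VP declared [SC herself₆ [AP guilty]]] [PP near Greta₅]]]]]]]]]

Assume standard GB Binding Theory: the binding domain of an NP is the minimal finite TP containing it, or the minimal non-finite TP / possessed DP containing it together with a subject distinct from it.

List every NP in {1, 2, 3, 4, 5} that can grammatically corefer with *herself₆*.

{4}

*herself* is an anaphor, so Principle A applies: it must be bound in its binding domain.
Binding domain of *herself₆*: the embedded TP, whose subject is Priya₄.
*Leila₁* does not c-command the anaphor → cannot bind it.
*[Leila₁'s cousin]₂* c-commands the anaphor but is outside its binding domain → cannot satisfy Principle A.
*Lucia₃* c-commands the anaphor but is outside its binding domain → cannot satisfy Principle A.
*Priya₄* c-commands the anaphor within its binding domain → licit binder.
*Greta₅* does not c-command the anaphor → cannot bind it.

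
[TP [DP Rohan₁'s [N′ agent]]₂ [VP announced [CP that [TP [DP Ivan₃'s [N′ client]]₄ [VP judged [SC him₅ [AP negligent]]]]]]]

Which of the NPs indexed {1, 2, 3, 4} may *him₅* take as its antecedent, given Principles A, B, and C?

*him* is a pronoun, so Principle B applies: it must be free in its binding domain.
Binding domain of *him₅*: the embedded TP, whose subject is [Ivan₃'s client]₄.
*Rohan₁* and the pronoun do not c-command one another → neither Principle B nor Principle C is at stake; coindexation permitted.
*[Rohan₁'s agent]₂* c-commands the pronoun but from outside its binding domain, and is not c-commanded by it → coindexation permitted.
*Ivan₃* and the pronoun do not c-command one another → neither Principle B nor Principle C is at stake; coindexation permitted.
*[Ivan₃'s client]₄* c-commands the pronoun within its binding domain → coindexation would violate Principle B.

{1, 2, 3}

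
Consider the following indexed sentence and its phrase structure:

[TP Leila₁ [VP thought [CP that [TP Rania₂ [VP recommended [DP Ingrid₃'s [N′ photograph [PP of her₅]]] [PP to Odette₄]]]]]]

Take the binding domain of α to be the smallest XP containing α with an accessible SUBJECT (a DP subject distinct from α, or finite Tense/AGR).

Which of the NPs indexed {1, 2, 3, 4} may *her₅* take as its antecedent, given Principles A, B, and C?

{1, 2, 4}

*her* is a pronoun, so Principle B applies: it must be free in its binding domain.
Binding domain of *her₅*: the possessed DP, whose subject is Ingrid₃.
*Leila₁* c-commands the pronoun but from outside its binding domain, and is not c-commanded by it → coindexation permitted.
*Rania₂* c-commands the pronoun but from outside its binding domain, and is not c-commanded by it → coindexation permitted.
*Ingrid₃* c-commands the pronoun within its binding domain → coindexation would violate Principle B.
*Odette₄* and the pronoun do not c-command one another → neither Principle B nor Principle C is at stake; coindexation permitted.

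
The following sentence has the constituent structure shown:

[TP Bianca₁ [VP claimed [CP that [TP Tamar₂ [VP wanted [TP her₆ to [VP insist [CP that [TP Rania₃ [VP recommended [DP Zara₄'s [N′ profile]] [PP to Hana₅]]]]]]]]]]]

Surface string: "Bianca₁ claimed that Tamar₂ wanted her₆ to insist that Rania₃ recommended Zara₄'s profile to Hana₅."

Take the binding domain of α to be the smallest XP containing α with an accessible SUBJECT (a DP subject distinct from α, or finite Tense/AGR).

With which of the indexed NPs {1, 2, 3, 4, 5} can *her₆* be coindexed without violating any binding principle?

{1}

*her* is a pronoun, so Principle B applies: it must be free in its binding domain.
Binding domain of *her₆*: the embedded TP, whose subject is Tamar₂.
*Bianca₁* c-commands the pronoun but from outside its binding domain, and is not c-commanded by it → coindexation permitted.
*Tamar₂* c-commands the pronoun within its binding domain → coindexation would violate Principle B.
*Rania₃*: the pronoun c-commands this R-expression → coindexation would violate Principle C on *Rania₃*.
*Zara₄*: the pronoun c-commands this R-expression → coindexation would violate Principle C on *Zara₄*.
*Hana₅*: the pronoun c-commands this R-expression → coindexation would violate Principle C on *Hana₅*.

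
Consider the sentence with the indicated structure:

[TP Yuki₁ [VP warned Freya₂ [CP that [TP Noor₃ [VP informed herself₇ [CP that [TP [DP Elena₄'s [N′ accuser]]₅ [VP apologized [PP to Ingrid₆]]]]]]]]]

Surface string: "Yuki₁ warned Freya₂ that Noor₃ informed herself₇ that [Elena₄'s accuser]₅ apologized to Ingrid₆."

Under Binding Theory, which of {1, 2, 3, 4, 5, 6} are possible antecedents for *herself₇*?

*herself* is an anaphor, so Principle A applies: it must be bound in its binding domain.
Binding domain of *herself₇*: the embedded TP, whose subject is Noor₃.
*Yuki₁* c-commands the anaphor but is outside its binding domain → cannot satisfy Principle A.
*Freya₂* c-commands the anaphor but is outside its binding domain → cannot satisfy Principle A.
*Noor₃* c-commands the anaphor within its binding domain → licit binder.
*Elena₄* does not c-command the anaphor → cannot bind it.
*[Elena₄'s accuser]₅* does not c-command the anaphor → cannot bind it.
*Ingrid₆* does not c-command the anaphor → cannot bind it.

{3}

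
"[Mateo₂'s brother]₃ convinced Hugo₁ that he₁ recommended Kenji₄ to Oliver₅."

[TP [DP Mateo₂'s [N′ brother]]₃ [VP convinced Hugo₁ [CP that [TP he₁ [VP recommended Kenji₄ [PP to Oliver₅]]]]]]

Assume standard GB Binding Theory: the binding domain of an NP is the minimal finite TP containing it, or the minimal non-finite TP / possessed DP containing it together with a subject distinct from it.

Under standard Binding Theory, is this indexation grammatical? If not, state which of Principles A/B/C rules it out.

grammatical

The two coindexed NPs are *Hugo₁* and *he₁*.
*he₁* is a pronoun; nothing c-commands it within its binding domain (the embedded TP.), so Principle B holds trivially.
*Hugo₁* is an R-expression; *he₁* does not c-command it, and no other NP shares its index, so Principle C is satisfied.
All principles are respected.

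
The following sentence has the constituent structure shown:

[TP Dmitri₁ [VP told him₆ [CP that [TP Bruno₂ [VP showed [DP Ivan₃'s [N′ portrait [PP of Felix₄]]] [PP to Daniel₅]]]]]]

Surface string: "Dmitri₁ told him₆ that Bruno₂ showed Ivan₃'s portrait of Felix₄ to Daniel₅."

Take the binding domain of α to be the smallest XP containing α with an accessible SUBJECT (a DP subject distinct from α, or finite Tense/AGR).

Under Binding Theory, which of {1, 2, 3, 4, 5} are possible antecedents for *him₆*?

*him* is a pronoun, so Principle B applies: it must be free in its binding domain.
Binding domain of *him₆*: the matrix TP, whose subject is Dmitri₁.
*Dmitri₁* c-commands the pronoun within its binding domain → coindexation would violate Principle B.
*Bruno₂*: the pronoun c-commands this R-expression → coindexation would violate Principle C on *Bruno₂*.
*Ivan₃*: the pronoun c-commands this R-expression → coindexation would violate Principle C on *Ivan₃*.
*Felix₄*: the pronoun c-commands this R-expression → coindexation would violate Principle C on *Felix₄*.
*Daniel₅*: the pronoun c-commands this R-expression → coindexation would violate Principle C on *Daniel₅*.

none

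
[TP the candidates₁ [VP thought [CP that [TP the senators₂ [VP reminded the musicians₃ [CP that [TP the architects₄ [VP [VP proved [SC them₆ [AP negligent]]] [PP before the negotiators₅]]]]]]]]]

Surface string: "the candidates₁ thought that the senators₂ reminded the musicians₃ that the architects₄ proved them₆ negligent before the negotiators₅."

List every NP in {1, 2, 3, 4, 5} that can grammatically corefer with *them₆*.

{1, 2, 3, 5}

*them* is a pronoun, so Principle B applies: it must be free in its binding domain.
Binding domain of *them₆*: the embedded TP, whose subject is the architects₄.
*the candidates₁* c-commands the pronoun but from outside its binding domain, and is not c-commanded by it → coindexation permitted.
*the senators₂* c-commands the pronoun but from outside its binding domain, and is not c-commanded by it → coindexation permitted.
*the musicians₃* c-commands the pronoun but from outside its binding domain, and is not c-commanded by it → coindexation permitted.
*the architects₄* c-commands the pronoun within its binding domain → coindexation would violate Principle B.
*the negotiators₅* and the pronoun do not c-command one another → neither Principle B nor Principle C is at stake; coindexation permitted.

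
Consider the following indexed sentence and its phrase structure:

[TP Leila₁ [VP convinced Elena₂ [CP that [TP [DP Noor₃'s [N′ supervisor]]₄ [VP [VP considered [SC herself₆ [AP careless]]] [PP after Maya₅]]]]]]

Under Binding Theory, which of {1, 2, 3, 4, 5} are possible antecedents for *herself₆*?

*herself* is an anaphor, so Principle A applies: it must be bound in its binding domain.
Binding domain of *herself₆*: the embedded TP, whose subject is [Noor₃'s supervisor]₄.
*Leila₁* c-commands the anaphor but is outside its binding domain → cannot satisfy Principle A.
*Elena₂* c-commands the anaphor but is outside its binding domain → cannot satisfy Principle A.
*Noor₃* does not c-command the anaphor → cannot bind it.
*[Noor₃'s supervisor]₄* c-commands the anaphor within its binding domain → licit binder.
*Maya₅* does not c-command the anaphor → cannot bind it.

{4}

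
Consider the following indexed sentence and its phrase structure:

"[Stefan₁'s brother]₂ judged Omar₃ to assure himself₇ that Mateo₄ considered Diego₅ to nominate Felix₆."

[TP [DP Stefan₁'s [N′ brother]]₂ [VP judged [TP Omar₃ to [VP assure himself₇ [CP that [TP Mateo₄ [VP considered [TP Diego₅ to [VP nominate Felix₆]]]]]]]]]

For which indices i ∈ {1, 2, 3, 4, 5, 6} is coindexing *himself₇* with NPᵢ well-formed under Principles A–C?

*himself* is an anaphor, so Principle A applies: it must be bound in its binding domain.
Binding domain of *himself₇*: the embedded TP, whose subject is Omar₃.
*Stefan₁* does not c-command the anaphor → cannot bind it.
*[Stefan₁'s brother]₂* c-commands the anaphor but is outside its binding domain → cannot satisfy Principle A.
*Omar₃* c-commands the anaphor within its binding domain → licit binder.
*Mateo₄* does not c-command the anaphor → cannot bind it.
*Diego₅* does not c-command the anaphor → cannot bind it.
*Felix₆* does not c-command the anaphor → cannot bind it.

{3}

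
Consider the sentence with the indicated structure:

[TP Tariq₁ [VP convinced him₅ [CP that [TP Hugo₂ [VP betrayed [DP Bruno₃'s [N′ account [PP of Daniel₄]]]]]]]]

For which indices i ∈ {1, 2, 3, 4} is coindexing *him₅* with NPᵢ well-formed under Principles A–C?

none

*him* is a pronoun, so Principle B applies: it must be free in its binding domain.
Binding domain of *him₅*: the matrix TP, whose subject is Tariq₁.
*Tariq₁* c-commands the pronoun within its binding domain → coindexation would violate Principle B.
*Hugo₂*: the pronoun c-commands this R-expression → coindexation would violate Principle C on *Hugo₂*.
*Bruno₃*: the pronoun c-commands this R-expression → coindexation would violate Principle C on *Bruno₃*.
*Daniel₄*: the pronoun c-commands this R-expression → coindexation would violate Principle C on *Daniel₄*.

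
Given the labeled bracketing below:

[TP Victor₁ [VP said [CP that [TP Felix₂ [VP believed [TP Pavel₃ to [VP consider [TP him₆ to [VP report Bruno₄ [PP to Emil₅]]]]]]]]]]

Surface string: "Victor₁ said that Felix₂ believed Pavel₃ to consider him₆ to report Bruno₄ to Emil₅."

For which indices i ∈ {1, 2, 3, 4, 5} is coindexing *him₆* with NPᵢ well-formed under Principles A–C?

*him* is a pronoun, so Principle B applies: it must be free in its binding domain.
Binding domain of *him₆*: the embedded TP, whose subject is Pavel₃.
*Victor₁* c-commands the pronoun but from outside its binding domain, and is not c-commanded by it → coindexation permitted.
*Felix₂* c-commands the pronoun but from outside its binding domain, and is not c-commanded by it → coindexation permitted.
*Pavel₃* c-commands the pronoun within its binding domain → coindexation would violate Principle B.
*Bruno₄*: the pronoun c-commands this R-expression → coindexation would violate Principle C on *Bruno₄*.
*Emil₅*: the pronoun c-commands this R-expression → coindexation would violate Principle C on *Emil₅*.

{1, 2}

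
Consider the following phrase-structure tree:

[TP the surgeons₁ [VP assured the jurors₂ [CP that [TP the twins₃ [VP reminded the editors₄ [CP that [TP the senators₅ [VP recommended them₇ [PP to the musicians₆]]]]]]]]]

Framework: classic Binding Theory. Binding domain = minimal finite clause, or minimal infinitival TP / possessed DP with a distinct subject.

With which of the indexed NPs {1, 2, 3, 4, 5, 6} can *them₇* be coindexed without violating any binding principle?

{1, 2, 3, 4}

*them* is a pronoun, so Principle B applies: it must be free in its binding domain.
Binding domain of *them₇*: the embedded TP, whose subject is the senators₅.
*the surgeons₁* c-commands the pronoun but from outside its binding domain, and is not c-commanded by it → coindexation permitted.
*the jurors₂* c-commands the pronoun but from outside its binding domain, and is not c-commanded by it → coindexation permitted.
*the twins₃* c-commands the pronoun but from outside its binding domain, and is not c-commanded by it → coindexation permitted.
*the editors₄* c-commands the pronoun but from outside its binding domain, and is not c-commanded by it → coindexation permitted.
*the senators₅* c-commands the pronoun within its binding domain → coindexation would violate Principle B.
*the musicians₆*: the pronoun c-commands this R-expression → coindexation would violate Principle C on *the musicians₆*.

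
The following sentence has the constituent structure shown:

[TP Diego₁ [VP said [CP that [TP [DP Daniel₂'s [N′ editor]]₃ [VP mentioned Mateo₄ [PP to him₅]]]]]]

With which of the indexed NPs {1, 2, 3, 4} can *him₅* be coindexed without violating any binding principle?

*him* is a pronoun, so Principle B applies: it must be free in its binding domain.
Binding domain of *him₅*: the embedded TP, whose subject is [Daniel₂'s editor]₃.
*Diego₁* c-commands the pronoun but from outside its binding domain, and is not c-commanded by it → coindexation permitted.
*Daniel₂* and the pronoun do not c-command one another → neither Principle B nor Principle C is at stake; coindexation permitted.
*[Daniel₂'s editor]₃* c-commands the pronoun within its binding domain → coindexation would violate Principle B.
*Mateo₄* c-commands the pronoun within its binding domain → coindexation would violate Principle B.

{1, 2}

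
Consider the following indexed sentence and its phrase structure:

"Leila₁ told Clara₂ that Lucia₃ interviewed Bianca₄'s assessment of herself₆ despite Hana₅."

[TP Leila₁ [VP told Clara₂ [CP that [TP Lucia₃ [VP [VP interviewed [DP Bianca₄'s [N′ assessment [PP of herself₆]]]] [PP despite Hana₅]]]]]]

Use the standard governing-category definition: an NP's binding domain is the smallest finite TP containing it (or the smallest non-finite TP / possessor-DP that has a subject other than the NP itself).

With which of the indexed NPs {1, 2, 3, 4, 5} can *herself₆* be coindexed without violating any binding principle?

*herself* is an anaphor, so Principle A applies: it must be bound in its binding domain.
Binding domain of *herself₆*: the possessed DP, whose subject is Bianca₄.
*Leila₁* c-commands the anaphor but is outside its binding domain → cannot satisfy Principle A.
*Clara₂* c-commands the anaphor but is outside its binding domain → cannot satisfy Principle A.
*Lucia₃* c-commands the anaphor but is outside its binding domain → cannot satisfy Principle A.
*Bianca₄* c-commands the anaphor within its binding domain → licit binder.
*Hana₅* does not c-command the anaphor → cannot bind it.

{4}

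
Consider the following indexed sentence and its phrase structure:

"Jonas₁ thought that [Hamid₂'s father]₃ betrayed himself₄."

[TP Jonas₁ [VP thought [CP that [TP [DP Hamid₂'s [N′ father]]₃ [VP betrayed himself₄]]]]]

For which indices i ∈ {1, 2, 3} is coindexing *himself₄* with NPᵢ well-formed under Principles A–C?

*himself* is an anaphor, so Principle A applies: it must be bound in its binding domain.
Binding domain of *himself₄*: the embedded TP, whose subject is [Hamid₂'s father]₃.
*Jonas₁* c-commands the anaphor but is outside its binding domain → cannot satisfy Principle A.
*Hamid₂* does not c-command the anaphor → cannot bind it.
*[Hamid₂'s father]₃* c-commands the anaphor within its binding domain → licit binder.

{3}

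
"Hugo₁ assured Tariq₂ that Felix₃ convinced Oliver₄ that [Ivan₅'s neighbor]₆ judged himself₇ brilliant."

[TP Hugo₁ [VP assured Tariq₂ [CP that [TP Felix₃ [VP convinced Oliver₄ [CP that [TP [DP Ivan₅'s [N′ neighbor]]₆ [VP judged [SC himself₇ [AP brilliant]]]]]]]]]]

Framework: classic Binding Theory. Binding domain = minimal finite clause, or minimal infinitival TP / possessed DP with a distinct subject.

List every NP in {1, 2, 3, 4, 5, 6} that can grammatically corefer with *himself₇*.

*himself* is an anaphor, so Principle A applies: it must be bound in its binding domain.
Binding domain of *himself₇*: the embedded TP, whose subject is [Ivan₅'s neighbor]₆.
*Hugo₁* c-commands the anaphor but is outside its binding domain → cannot satisfy Principle A.
*Tariq₂* c-commands the anaphor but is outside its binding domain → cannot satisfy Principle A.
*Felix₃* c-commands the anaphor but is outside its binding domain → cannot satisfy Principle A.
*Oliver₄* c-commands the anaphor but is outside its binding domain → cannot satisfy Principle A.
*Ivan₅* does not c-command the anaphor → cannot bind it.
*[Ivan₅'s neighbor]₆* c-commands the anaphor within its binding domain → licit binder.

{6}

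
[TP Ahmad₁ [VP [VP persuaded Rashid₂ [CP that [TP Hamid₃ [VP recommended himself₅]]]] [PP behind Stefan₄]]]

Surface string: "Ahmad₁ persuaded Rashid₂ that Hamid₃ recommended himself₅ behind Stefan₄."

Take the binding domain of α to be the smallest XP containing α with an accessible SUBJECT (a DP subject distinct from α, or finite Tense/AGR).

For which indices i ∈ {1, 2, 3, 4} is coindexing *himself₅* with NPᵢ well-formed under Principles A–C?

{3}

*himself* is an anaphor, so Principle A applies: it must be bound in its binding domain.
Binding domain of *himself₅*: the embedded TP, whose subject is Hamid₃.
*Ahmad₁* c-commands the anaphor but is outside its binding domain → cannot satisfy Principle A.
*Rashid₂* c-commands the anaphor but is outside its binding domain → cannot satisfy Principle A.
*Hamid₃* c-commands the anaphor within its binding domain → licit binder.
*Stefan₄* does not c-command the anaphor → cannot bind it.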